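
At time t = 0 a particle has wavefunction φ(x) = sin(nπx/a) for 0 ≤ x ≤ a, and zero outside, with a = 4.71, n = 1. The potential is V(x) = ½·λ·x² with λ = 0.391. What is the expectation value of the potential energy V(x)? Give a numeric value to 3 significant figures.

⟨V⟩ = ∫ V(x)·|φ|² dx / ∫|φ|² dx.
With sin²θ = (1 − cos2θ)/2 on 0 ≤ x ≤ a: ∫sin²(nπx/a) dx = a/2, ∫x·sin²(nπx/a) dx = a²/4, ∫x²·sin²(nπx/a) dx = a³·(1/6 − 1/(4n²π²)); higher powers xᵏ the same way, integrating xᵏ·cos(2nπx/a) by parts.
State is unnormalized: ∫|φ|² dx = 2.3550, and ∫φ*·V(x)·φ dx = 2.8871, so ⟨V⟩ = 2.8871 / 2.3550.
⟨V⟩ = 1.2259.

1.23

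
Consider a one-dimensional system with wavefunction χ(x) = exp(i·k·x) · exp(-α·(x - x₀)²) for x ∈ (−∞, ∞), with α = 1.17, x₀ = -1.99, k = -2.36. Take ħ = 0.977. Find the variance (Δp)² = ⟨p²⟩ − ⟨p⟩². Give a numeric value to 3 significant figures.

Compute ⟨p⟩ and ⟨p²⟩ separately; (Δp)² = ⟨p²⟩ − ⟨p⟩².
Gaussian moments (u = x − x₀): ∫u^(2j)·e^(−2αu²) du = (2j−1)!!/(4α)^j · √(π/(2α)), odd powers integrate to 0; here √(π/(2α)) = 1.1587. Derivatives: χ′ = (ik − 2αu)·χ, χ″ = ((ik − 2αu)² − 2α)·χ; the odd-in-u pieces drop out.
Normalization: ∫|χ|² dx = 1.1587.
⟨p⟩ = -2.3057 and ⟨p²⟩ = 6.4331.
(Δp)² = 6.4331 − (-2.3057)² = 1.1168.

1.12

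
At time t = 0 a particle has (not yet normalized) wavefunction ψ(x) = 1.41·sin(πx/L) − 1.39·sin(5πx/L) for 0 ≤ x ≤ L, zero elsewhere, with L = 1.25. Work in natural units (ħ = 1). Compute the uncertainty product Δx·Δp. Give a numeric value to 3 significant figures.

Δx = √(⟨x²⟩−⟨x⟩²), Δp = √(⟨p²⟩−⟨p⟩²).
On 0 ≤ x ≤ L (j ≠ l): ∫sin²(jπx/L) dx = L/2, ∫sin(jπx/L)·sin(lπx/L) dx = 0; diagonal moments ∫x·sin²(jπx/L) dx = L²/4, ∫x²·sin²(jπx/L) dx = L³·(1/6 − 1/(4j²π²)); cross terms ∫x·sin(jπx/L)·sin(lπx/L) dx = 0 for j + l even and −4jlL²/(π²(j² − l²)²) for j + l odd, ∫x²·sin(jπx/L)·sin(lπx/L) dx = (−1)^(j+l)·4jlL³/(π²(j² − l²)²); higher powers the same way via product-to-sum and parts. d²/dx² sin(jπx/L) = −(jπ/L)²·sin(jπx/L); on 0 ≤ x ≤ L, ∫sin²(jπx/L) dx = L/2 and ∫sin(jπx/L)·sin(lπx/L) dx = 0 for j ≠ l, so only diagonal terms survive in ∫|ψ|² and ∫ψ·ψ″; ∫ψ·ψ′ dx = [ψ²/2] between the walls = 0.
Normalization: ∫|ψ|² dx = 2.4501.
⟨x⟩ = 0.62500, ⟨x²⟩ = 0.46814 ⇒ Δx = 0.27841.
⟨p⟩ = 0.0000, ⟨p²⟩ = 81.032 ⇒ Δp = 9.0018.
Δx·Δp = 2.5062.

2.51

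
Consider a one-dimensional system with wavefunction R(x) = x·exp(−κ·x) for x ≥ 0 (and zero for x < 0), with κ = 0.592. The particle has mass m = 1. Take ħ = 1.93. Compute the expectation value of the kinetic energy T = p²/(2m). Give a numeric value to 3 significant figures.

T = −(ħ²/2m) d²/dx², so ⟨T⟩ = −(ħ²/2m) ∫ R*·R'' dx / ∫|R|² dx; with m = 1.
Differentiate x·exp(−κ·x) with the product rule; every integrand then reduces to terms xʲ·e^(−2κx) on [0, ∞), with ∫₀^∞ xʲ·e^(−2κx) dx = j!/(2κ)^(j+1).
State is unnormalized: ∫|R|² dx = 1.2050, and ∫R*·(−ħ²/2m · R'') dx = 0.78651, so ⟨T⟩ = 0.78651 / 1.2050.
⟨T⟩ = 0.65272.

0.653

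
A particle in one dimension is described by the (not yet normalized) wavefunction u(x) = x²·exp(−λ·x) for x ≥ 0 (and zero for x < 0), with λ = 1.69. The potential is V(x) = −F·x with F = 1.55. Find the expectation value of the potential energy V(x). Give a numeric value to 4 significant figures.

-2.293

⟨V⟩ = ∫ V(x)·|u|² dx / ∫|u|² dx.
Every integrand reduces to terms xʲ·e^(−2λx) on [0, ∞); use ∫₀^∞ xʲ·e^(−2λx) dx = j!/(2λ)^(j+1).
State is unnormalized: ∫|u|² dx = 0.054404, and ∫u*·V(x)·u dx = -0.12474, so ⟨V⟩ = -0.12474 / 0.054404.
⟨V⟩ = -2.2929.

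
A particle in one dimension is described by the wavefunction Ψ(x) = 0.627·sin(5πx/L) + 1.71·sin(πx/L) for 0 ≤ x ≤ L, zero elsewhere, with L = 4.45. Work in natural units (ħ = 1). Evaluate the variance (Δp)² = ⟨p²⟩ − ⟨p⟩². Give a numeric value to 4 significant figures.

1.916

Compute ⟨p⟩ and ⟨p²⟩ separately; (Δp)² = ⟨p²⟩ − ⟨p⟩².
d²/dx² sin(jπx/L) = −(jπ/L)²·sin(jπx/L); on 0 ≤ x ≤ L, ∫sin²(jπx/L) dx = L/2 and ∫sin(jπx/L)·sin(lπx/L) dx = 0 for j ≠ l, so only diagonal terms survive in ∫|Ψ|² and ∫Ψ·Ψ″; ∫Ψ·Ψ′ dx = [Ψ²/2] between the walls = 0.
Normalization: ∫|Ψ|² dx = 7.3808.
⟨p⟩ = 0.0000 and ⟨p²⟩ = 1.9160.
(Δp)² = 1.9160 − (0.0000)² = 1.9160.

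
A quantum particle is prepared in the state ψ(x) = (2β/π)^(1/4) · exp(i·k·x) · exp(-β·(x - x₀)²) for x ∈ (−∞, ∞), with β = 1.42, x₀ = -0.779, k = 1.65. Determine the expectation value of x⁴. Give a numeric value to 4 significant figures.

1.102

⟨x⁴⟩ = ∫ x⁴·|ψ|² dx (integrals over the domain).
Gaussian moments (u = x − x₀): ∫u^(2j)·e^(−2βu²) du = (2j−1)!!/(4β)^j · √(π/(2β)), odd powers integrate to 0; here √(π/(2β)) = 1.0518.
⟨x⁴⟩ = 1.1023.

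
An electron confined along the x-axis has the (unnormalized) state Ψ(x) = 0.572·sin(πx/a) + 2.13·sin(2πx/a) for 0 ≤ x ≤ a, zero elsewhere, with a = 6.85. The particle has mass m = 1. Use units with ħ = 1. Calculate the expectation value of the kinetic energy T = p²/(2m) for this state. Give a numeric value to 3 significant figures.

T = −(ħ²/2m) d²/dx², so ⟨T⟩ = −(ħ²/2m) ∫ Ψ*·Ψ'' dx / ∫|Ψ|² dx; with m = 1.
d²/dx² sin(jπx/a) = −(jπ/a)²·sin(jπx/a); on 0 ≤ x ≤ a, ∫sin²(jπx/a) dx = a/2 and ∫sin(jπx/a)·sin(lπx/a) dx = 0 for j ≠ l, so only diagonal terms survive in ∫|Ψ|² and ∫Ψ·Ψ″; ∫Ψ·Ψ′ dx = [Ψ²/2] between the walls = 0.
State is unnormalized: ∫|Ψ|² dx = 16.659, and ∫Ψ*·(−ħ²/2m · Ψ'') dx = 6.6547, so ⟨T⟩ = 6.6547 / 16.659.
⟨T⟩ = 0.39945.

0.399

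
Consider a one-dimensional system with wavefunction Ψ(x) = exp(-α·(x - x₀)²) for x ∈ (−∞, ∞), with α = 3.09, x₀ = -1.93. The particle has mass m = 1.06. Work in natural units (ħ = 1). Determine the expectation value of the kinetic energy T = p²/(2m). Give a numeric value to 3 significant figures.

1.46

T = −(ħ²/2m) d²/dx², so ⟨T⟩ = −(ħ²/2m) ∫ Ψ*·Ψ'' dx / ∫|Ψ|² dx; with m = 1.06.
Gaussian moments (u = x − x₀): ∫u^(2j)·e^(−2αu²) du = (2j−1)!!/(4α)^j · √(π/(2α)), odd powers integrate to 0; here √(π/(2α)) = 0.71299. Derivatives: d/dx e^(−αu²) = −2αu·e^(−αu²), d²/dx² e^(−αu²) = (4α²u² − 2α)·e^(−αu²).
State is unnormalized: ∫|Ψ|² dx = 0.71299, and ∫Ψ*·(−ħ²/2m · Ψ'') dx = 1.0392, so ⟨T⟩ = 1.0392 / 0.71299.
⟨T⟩ = 1.4575.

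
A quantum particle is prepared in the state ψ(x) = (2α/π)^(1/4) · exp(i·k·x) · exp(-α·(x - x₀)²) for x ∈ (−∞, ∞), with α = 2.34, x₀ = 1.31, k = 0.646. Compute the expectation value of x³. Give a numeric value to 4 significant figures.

⟨x³⟩ = ∫ x³·|ψ|² dx (integrals over the domain).
Gaussian moments (u = x − x₀): ∫u^(2j)·e^(−2αu²) du = (2j−1)!!/(4α)^j · √(π/(2α)), odd powers integrate to 0; here √(π/(2α)) = 0.81932.
⟨x³⟩ = 2.6680.

2.668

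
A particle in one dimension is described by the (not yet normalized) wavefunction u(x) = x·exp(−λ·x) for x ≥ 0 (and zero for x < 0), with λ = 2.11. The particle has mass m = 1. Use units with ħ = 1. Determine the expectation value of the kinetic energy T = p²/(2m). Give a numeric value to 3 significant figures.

2.23

T = −(ħ²/2m) d²/dx², so ⟨T⟩ = −(ħ²/2m) ∫ u*·u'' dx / ∫|u|² dx; with m = 1.
Differentiate x·exp(−λ·x) with the product rule; every integrand then reduces to terms xʲ·e^(−2λx) on [0, ∞), with ∫₀^∞ xʲ·e^(−2λx) dx = j!/(2λ)^(j+1).
State is unnormalized: ∫|u|² dx = 0.026613, and ∫u*·(−ħ²/2m · u'') dx = 0.059242, so ⟨T⟩ = 0.059242 / 0.026613.
⟨T⟩ = 2.2261.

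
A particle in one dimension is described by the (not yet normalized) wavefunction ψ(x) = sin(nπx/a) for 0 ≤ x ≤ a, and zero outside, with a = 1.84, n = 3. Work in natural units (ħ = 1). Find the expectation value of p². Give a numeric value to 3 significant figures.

26.2

p² ψ = −ħ² d²ψ/dx²; ⟨p²⟩ = −ħ² ∫ ψ*·ψ'' dx / ∫|ψ|² dx.
d/dx sin(nπx/a) = (nπ/a)·cos(nπx/a) and d²/dx² sin(nπx/a) = −(nπ/a)²·sin(nπx/a); on 0 ≤ x ≤ a, ∫sin²(nπx/a) dx = a/2 and ∫sin(nπx/a)·cos(nπx/a) dx = 0.
State is unnormalized: ∫|ψ|² dx = 0.92000, and ∫ψ*·(−ħ² ψ'') dx = 24.138, so ⟨p²⟩ = 24.138 / 0.92000.
⟨p²⟩ = 26.237.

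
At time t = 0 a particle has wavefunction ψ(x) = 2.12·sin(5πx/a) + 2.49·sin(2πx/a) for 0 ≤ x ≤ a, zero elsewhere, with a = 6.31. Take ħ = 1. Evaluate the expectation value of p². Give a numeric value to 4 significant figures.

p² ψ = −ħ² d²ψ/dx²; ⟨p²⟩ = −ħ² ∫ ψ*·ψ'' dx / ∫|ψ|² dx.
d²/dx² sin(jπx/a) = −(jπ/a)²·sin(jπx/a); on 0 ≤ x ≤ a, ∫sin²(jπx/a) dx = a/2 and ∫sin(jπx/a)·sin(lπx/a) dx = 0 for j ≠ l, so only diagonal terms survive in ∫|ψ|² and ∫ψ·ψ″; ∫ψ·ψ′ dx = [ψ²/2] between the walls = 0.
State is unnormalized: ∫|ψ|² dx = 33.741, and ∫ψ*·(−ħ² ψ'') dx = 107.27, so ⟨p²⟩ = 107.27 / 33.741.
⟨p²⟩ = 3.1791.

3.179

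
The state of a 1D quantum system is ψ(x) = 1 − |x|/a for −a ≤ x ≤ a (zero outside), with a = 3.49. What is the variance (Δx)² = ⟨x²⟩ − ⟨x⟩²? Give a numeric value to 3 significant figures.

1.22

Compute ⟨x⟩ and ⟨x²⟩ separately, then (Δx)² = ⟨x²⟩ − ⟨x⟩².
ψ is even, so ∫ over [−a, a] = 2∫₀ᵃ with ψ = 1 − x/a there: ∫₀ᵃ (1 − x/a)² dx = a/3, ∫₀ᵃ x²(1 − x/a)² dx = a³/30, ∫₀ᵃ x⁴(1 − x/a)² dx = a⁵/105.
Normalization: ∫|ψ|² dx = 2.3267.
⟨x⟩ = 0.0000 and ⟨x²⟩ = 1.2180.
(Δx)² = 1.2180 − (0.0000)² = 1.2180.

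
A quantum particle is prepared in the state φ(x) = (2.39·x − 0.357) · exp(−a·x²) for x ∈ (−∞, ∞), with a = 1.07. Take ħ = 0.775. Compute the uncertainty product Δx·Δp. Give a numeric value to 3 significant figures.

1.03

Δx = √(⟨x²⟩−⟨x⟩²), Δp = √(⟨p²⟩−⟨p⟩²).
Expand each integrand as polynomial × e^(−2ax²) and use ∫x^(2j)·e^(−2ax²) dx = (2j−1)!!/(4a)^j · √(π/(2a)), odd powers → 0; here √(π/(2a)) = 1.2116. Differentiate with the product rule, d/dx e^(−ax²) = −2ax·e^(−ax²).
Normalization: ∫|φ|² dx = 1.7715.
⟨x⟩ = -0.27270, ⟨x²⟩ = 0.66020 ⇒ Δx = 0.76540.
⟨p⟩ = 0.0000, ⟨p²⟩ = 1.8160 ⇒ Δp = 1.3476.
Δx·Δp = 1.0314.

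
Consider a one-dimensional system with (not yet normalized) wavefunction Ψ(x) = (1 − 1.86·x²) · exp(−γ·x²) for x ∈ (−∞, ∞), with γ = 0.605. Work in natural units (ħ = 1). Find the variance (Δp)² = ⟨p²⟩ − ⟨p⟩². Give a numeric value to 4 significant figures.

Compute ⟨p⟩ and ⟨p²⟩ separately; (Δp)² = ⟨p²⟩ − ⟨p⟩².
Expand each integrand as polynomial × e^(−2γx²) and use ∫x^(2j)·e^(−2γx²) dx = (2j−1)!!/(4γ)^j · √(π/(2γ)), odd powers → 0; here √(π/(2γ)) = 1.6113. Differentiate with the product rule, d/dx e^(−γx²) = −2γx·e^(−γx²).
Normalization: ∫|Ψ|² dx = 1.9900.
⟨p⟩ = 0.0000 and ⟨p²⟩ = 3.2686.
(Δp)² = 3.2686 − (0.0000)² = 3.2686.

3.269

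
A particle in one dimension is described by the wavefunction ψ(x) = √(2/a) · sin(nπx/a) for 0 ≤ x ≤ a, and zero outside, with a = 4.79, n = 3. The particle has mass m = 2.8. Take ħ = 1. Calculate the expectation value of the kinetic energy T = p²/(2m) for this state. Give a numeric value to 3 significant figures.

0.691

T = −(ħ²/2m) d²/dx², so ⟨T⟩ = −(ħ²/2m) ∫ ψ*·ψ'' dx; with m = 2.8.
d/dx sin(nπx/a) = (nπ/a)·cos(nπx/a) and d²/dx² sin(nπx/a) = −(nπ/a)²·sin(nπx/a); on 0 ≤ x ≤ a, ∫sin²(nπx/a) dx = a/2 and ∫sin(nπx/a)·cos(nπx/a) dx = 0.
⟨T⟩ = 0.69133.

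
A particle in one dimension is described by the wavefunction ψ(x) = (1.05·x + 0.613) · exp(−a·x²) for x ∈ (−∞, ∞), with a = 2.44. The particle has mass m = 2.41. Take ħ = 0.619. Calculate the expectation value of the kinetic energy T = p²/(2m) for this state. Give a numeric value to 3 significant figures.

0.284

T = −(ħ²/2m) d²/dx², so ⟨T⟩ = −(ħ²/2m) ∫ ψ*·ψ'' dx / ∫|ψ|² dx; with m = 2.41.
Expand each integrand as polynomial × e^(−2ax²) and use ∫x^(2j)·e^(−2ax²) dx = (2j−1)!!/(4a)^j · √(π/(2a)), odd powers → 0; here √(π/(2a)) = 0.80235. Differentiate with the product rule, d/dx e^(−ax²) = −2ax·e^(−ax²).
State is unnormalized: ∫|ψ|² dx = 0.39213, and ∫ψ*·(−ħ²/2m · ψ'') dx = 0.11122, so ⟨T⟩ = 0.11122 / 0.39213.
⟨T⟩ = 0.28363.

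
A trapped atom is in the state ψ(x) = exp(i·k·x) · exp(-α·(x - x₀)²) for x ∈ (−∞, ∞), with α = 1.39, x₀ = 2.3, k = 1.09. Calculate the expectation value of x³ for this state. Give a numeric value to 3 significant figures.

13.4

⟨x³⟩ = ∫ x³·|ψ|² dx / ∫|ψ|² dx (integrals over the domain).
Gaussian moments (u = x − x₀): ∫u^(2j)·e^(−2αu²) du = (2j−1)!!/(4α)^j · √(π/(2α)), odd powers integrate to 0; here √(π/(2α)) = 1.0630.
State is unnormalized: ∫|ψ|² dx = 1.0630, and ∫ψ*·x³·ψ dx = 14.253, so ⟨x³⟩ = 14.253 / 1.0630.
⟨x³⟩ = 13.408.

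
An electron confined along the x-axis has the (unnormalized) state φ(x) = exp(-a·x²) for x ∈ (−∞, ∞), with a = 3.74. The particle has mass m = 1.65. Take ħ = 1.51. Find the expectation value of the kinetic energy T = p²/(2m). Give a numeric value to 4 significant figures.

T = −(ħ²/2m) d²/dx², so ⟨T⟩ = −(ħ²/2m) ∫ φ*·φ'' dx / ∫|φ|² dx; with m = 1.65.
Gaussian moments: ∫x^(2j)·e^(−2ax²) dx = (2j−1)!!/(4a)^j · √(π/(2a)), odd powers integrate to 0; here √(π/(2a)) = 0.64807. Derivatives: d/dx e^(−ax²) = −2ax·e^(−ax²), d²/dx² e^(−ax²) = (4a²x² − 2a)·e^(−ax²).
State is unnormalized: ∫|φ|² dx = 0.64807, and ∫φ*·(−ħ²/2m · φ'') dx = 1.6747, so ⟨T⟩ = 1.6747 / 0.64807.
⟨T⟩ = 2.5841.

2.584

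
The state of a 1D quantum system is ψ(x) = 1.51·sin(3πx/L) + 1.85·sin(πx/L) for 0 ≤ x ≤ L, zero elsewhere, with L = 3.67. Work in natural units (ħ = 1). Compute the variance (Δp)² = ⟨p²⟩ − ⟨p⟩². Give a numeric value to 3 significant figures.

Compute ⟨p⟩ and ⟨p²⟩ separately; (Δp)² = ⟨p²⟩ − ⟨p⟩².
d²/dx² sin(jπx/L) = −(jπ/L)²·sin(jπx/L); on 0 ≤ x ≤ L, ∫sin²(jπx/L) dx = L/2 and ∫sin(jπx/L)·sin(lπx/L) dx = 0 for j ≠ l, so only diagonal terms survive in ∫|ψ|² and ∫ψ·ψ″; ∫ψ·ψ′ dx = [ψ²/2] between the walls = 0.
Normalization: ∫|ψ|² dx = 10.464.
⟨p⟩ = 0.0000 and ⟨p²⟩ = 3.0767.
(Δp)² = 3.0767 − (0.0000)² = 3.0767.

3.08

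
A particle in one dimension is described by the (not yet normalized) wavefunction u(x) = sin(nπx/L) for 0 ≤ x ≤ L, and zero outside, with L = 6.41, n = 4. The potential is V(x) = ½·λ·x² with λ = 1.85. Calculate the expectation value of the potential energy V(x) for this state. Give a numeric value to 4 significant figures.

⟨V⟩ = ∫ V(x)·|u|² dx / ∫|u|² dx.
With sin²θ = (1 − cos2θ)/2 on 0 ≤ x ≤ L: ∫sin²(nπx/L) dx = L/2, ∫x·sin²(nπx/L) dx = L²/4, ∫x²·sin²(nπx/L) dx = L³·(1/6 − 1/(4n²π²)); higher powers xᵏ the same way, integrating xᵏ·cos(2nπx/L) by parts.
State is unnormalized: ∫|u|² dx = 3.2050, and ∫u*·V(x)·u dx = 40.218, so ⟨V⟩ = 40.218 / 3.2050.
⟨V⟩ = 12.548.

12.55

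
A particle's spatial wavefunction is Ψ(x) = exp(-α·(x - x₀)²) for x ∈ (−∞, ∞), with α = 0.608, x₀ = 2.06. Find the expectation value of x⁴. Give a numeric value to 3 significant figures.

⟨x⁴⟩ = ∫ x⁴·|Ψ|² dx / ∫|Ψ|² dx (integrals over the domain).
Gaussian moments (u = x − x₀): ∫u^(2j)·e^(−2αu²) du = (2j−1)!!/(4α)^j · √(π/(2α)), odd powers integrate to 0; here √(π/(2α)) = 1.6073.
State is unnormalized: ∫|Ψ|² dx = 1.6073, and ∫Ψ*·x⁴·Ψ dx = 46.588, so ⟨x⁴⟩ = 46.588 / 1.6073.
⟨x⁴⟩ = 28.985.

29.0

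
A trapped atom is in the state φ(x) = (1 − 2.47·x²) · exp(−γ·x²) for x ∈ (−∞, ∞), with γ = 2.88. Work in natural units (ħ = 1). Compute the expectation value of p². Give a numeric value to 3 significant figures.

7.11

p² φ = −ħ² d²φ/dx²; ⟨p²⟩ = −ħ² ∫ φ*·φ'' dx / ∫|φ|² dx.
Expand each integrand as polynomial × e^(−2γx²) and use ∫x^(2j)·e^(−2γx²) dx = (2j−1)!!/(4γ)^j · √(π/(2γ)), odd powers → 0; here √(π/(2γ)) = 0.73852. Differentiate with the product rule, d/dx e^(−γx²) = −2γx·e^(−γx²).
State is unnormalized: ∫|φ|² dx = 0.52368, and ∫φ*·(−ħ² φ'') dx = 3.7235, so ⟨p²⟩ = 3.7235 / 0.52368.
⟨p²⟩ = 7.1102.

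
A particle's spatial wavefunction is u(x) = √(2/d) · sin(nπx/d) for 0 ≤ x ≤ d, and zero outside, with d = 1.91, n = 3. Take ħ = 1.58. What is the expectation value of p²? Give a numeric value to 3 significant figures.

p² u = −ħ² d²u/dx²; ⟨p²⟩ = −ħ² ∫ u*·u'' dx.
d/dx sin(nπx/d) = (nπ/d)·cos(nπx/d) and d²/dx² sin(nπx/d) = −(nπ/d)²·sin(nπx/d); on 0 ≤ x ≤ d, ∫sin²(nπx/d) dx = d/2 and ∫sin(nπx/d)·cos(nπx/d) dx = 0.
⟨p²⟩ = 60.784.

60.8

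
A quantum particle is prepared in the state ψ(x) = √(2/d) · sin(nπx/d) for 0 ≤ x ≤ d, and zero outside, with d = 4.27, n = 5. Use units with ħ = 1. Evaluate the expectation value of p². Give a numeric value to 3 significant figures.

p² ψ = −ħ² d²ψ/dx²; ⟨p²⟩ = −ħ² ∫ ψ*·ψ'' dx.
d/dx sin(nπx/d) = (nπ/d)·cos(nπx/d) and d²/dx² sin(nπx/d) = −(nπ/d)²·sin(nπx/d); on 0 ≤ x ≤ d, ∫sin²(nπx/d) dx = d/2 and ∫sin(nπx/d)·cos(nπx/d) dx = 0.
⟨p²⟩ = 13.533.

13.5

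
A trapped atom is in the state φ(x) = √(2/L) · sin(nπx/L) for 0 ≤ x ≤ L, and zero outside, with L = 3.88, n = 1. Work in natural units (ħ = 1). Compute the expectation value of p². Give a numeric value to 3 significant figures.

0.656

p² φ = −ħ² d²φ/dx²; ⟨p²⟩ = −ħ² ∫ φ*·φ'' dx.
d/dx sin(nπx/L) = (nπ/L)·cos(nπx/L) and d²/dx² sin(nπx/L) = −(nπ/L)²·sin(nπx/L); on 0 ≤ x ≤ L, ∫sin²(nπx/L) dx = L/2 and ∫sin(nπx/L)·cos(nπx/L) dx = 0.
⟨p²⟩ = 0.65560.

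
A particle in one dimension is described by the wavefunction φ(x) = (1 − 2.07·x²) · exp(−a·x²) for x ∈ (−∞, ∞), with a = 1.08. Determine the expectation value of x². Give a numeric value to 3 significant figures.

0.497

⟨x²⟩ = ∫ x²·|φ|² dx / ∫|φ|² dx (integrals over the domain).
Expand each integrand as polynomial × e^(−2ax²) and use ∫x^(2j)·e^(−2ax²) dx = (2j−1)!!/(4a)^j · √(π/(2a)), odd powers → 0; here √(π/(2a)) = 1.2060.
State is unnormalized: ∫|φ|² dx = 0.88095, and ∫φ*·x²·φ dx = 0.43802, so ⟨x²⟩ = 0.43802 / 0.88095.
⟨x²⟩ = 0.49721.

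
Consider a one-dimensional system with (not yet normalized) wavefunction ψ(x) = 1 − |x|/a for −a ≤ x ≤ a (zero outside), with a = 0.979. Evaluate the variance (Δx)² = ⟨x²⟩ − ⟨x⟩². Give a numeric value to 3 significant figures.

0.0958

Compute ⟨x⟩ and ⟨x²⟩ separately, then (Δx)² = ⟨x²⟩ − ⟨x⟩².
ψ is even, so ∫ over [−a, a] = 2∫₀ᵃ with ψ = 1 − x/a there: ∫₀ᵃ (1 − x/a)² dx = a/3, ∫₀ᵃ x²(1 − x/a)² dx = a³/30, ∫₀ᵃ x⁴(1 − x/a)² dx = a⁵/105.
Normalization: ∫|ψ|² dx = 0.65267.
⟨x⟩ = 0.0000 and ⟨x²⟩ = 0.095844.
(Δx)² = 0.095844 − (0.0000)² = 0.095844.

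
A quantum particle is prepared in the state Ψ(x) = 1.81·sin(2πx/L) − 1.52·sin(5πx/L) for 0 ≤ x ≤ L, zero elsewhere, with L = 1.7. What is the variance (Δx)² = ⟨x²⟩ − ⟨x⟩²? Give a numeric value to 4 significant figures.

0.2160

Compute ⟨x⟩ and ⟨x²⟩ separately, then (Δx)² = ⟨x²⟩ − ⟨x⟩².
On 0 ≤ x ≤ L (j ≠ l): ∫sin²(jπx/L) dx = L/2, ∫sin(jπx/L)·sin(lπx/L) dx = 0; diagonal moments ∫x·sin²(jπx/L) dx = L²/4, ∫x²·sin²(jπx/L) dx = L³·(1/6 − 1/(4j²π²)); cross terms ∫x·sin(jπx/L)·sin(lπx/L) dx = 0 for j + l even and −4jlL²/(π²(j² − l²)²) for j + l odd, ∫x²·sin(jπx/L)·sin(lπx/L) dx = (−1)^(j+l)·4jlL³/(π²(j² − l²)²); higher powers the same way via product-to-sum and parts.
Normalization: ∫|Ψ|² dx = 4.7485.
⟨x⟩ = 0.88078 and ⟨x²⟩ = 0.99177.
(Δx)² = 0.99177 − (0.88078)² = 0.21600.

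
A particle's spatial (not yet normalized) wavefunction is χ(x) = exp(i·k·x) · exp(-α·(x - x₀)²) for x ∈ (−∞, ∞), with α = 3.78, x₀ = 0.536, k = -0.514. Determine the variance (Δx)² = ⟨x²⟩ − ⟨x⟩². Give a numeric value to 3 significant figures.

0.0661

Compute ⟨x⟩ and ⟨x²⟩ separately, then (Δx)² = ⟨x²⟩ − ⟨x⟩².
Gaussian moments (u = x − x₀): ∫u^(2j)·e^(−2αu²) du = (2j−1)!!/(4α)^j · √(π/(2α)), odd powers integrate to 0; here √(π/(2α)) = 0.64464.
Normalization: ∫|χ|² dx = 0.64464.
⟨x⟩ = 0.53600 and ⟨x²⟩ = 0.35343.
(Δx)² = 0.35343 − (0.53600)² = 0.066138.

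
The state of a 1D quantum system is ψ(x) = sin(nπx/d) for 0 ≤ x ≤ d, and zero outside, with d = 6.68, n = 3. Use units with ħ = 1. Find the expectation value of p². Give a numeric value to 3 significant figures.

1.99

p² ψ = −ħ² d²ψ/dx²; ⟨p²⟩ = −ħ² ∫ ψ*·ψ'' dx / ∫|ψ|² dx.
d/dx sin(nπx/d) = (nπ/d)·cos(nπx/d) and d²/dx² sin(nπx/d) = −(nπ/d)²·sin(nπx/d); on 0 ≤ x ≤ d, ∫sin²(nπx/d) dx = d/2 and ∫sin(nπx/d)·cos(nπx/d) dx = 0.
State is unnormalized: ∫|ψ|² dx = 3.3400, and ∫ψ*·(−ħ² ψ'') dx = 6.6487, so ⟨p²⟩ = 6.6487 / 3.3400.
⟨p²⟩ = 1.9906.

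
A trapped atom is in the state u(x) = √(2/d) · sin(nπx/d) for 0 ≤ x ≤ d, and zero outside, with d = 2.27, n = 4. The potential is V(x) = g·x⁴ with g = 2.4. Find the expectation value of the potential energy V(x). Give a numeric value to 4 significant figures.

⟨V⟩ = ∫ V(x)·|u|² dx.
With sin²θ = (1 − cos2θ)/2 on 0 ≤ x ≤ d: ∫sin²(nπx/d) dx = d/2, ∫x·sin²(nπx/d) dx = d²/4, ∫x²·sin²(nπx/d) dx = d³·(1/6 − 1/(4n²π²)); higher powers xᵏ the same way, integrating xᵏ·cos(2nπx/d) by parts.
⟨V⟩ = 12.345.

12.35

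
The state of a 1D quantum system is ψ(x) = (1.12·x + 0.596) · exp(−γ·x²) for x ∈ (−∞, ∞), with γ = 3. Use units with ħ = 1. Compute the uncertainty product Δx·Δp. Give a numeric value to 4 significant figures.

Δx = √(⟨x²⟩−⟨x⟩²), Δp = √(⟨p²⟩−⟨p⟩²).
Expand each integrand as polynomial × e^(−2γx²) and use ∫x^(2j)·e^(−2γx²) dx = (2j−1)!!/(4γ)^j · √(π/(2γ)), odd powers → 0; here √(π/(2γ)) = 0.72360. Differentiate with the product rule, d/dx e^(−γx²) = −2γx·e^(−γx²).
Normalization: ∫|ψ|² dx = 0.33268.
⟨x⟩ = 0.24199, ⟨x²⟩ = 0.12123 ⇒ Δx = 0.25034.
⟨p⟩ = 0.0000, ⟨p²⟩ = 4.3642 ⇒ Δp = 2.0891.
Δx·Δp = 0.52298.

0.5230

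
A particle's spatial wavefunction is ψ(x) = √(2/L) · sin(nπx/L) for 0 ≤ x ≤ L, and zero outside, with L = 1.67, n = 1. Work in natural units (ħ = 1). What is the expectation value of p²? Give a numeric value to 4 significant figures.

3.539

p² ψ = −ħ² d²ψ/dx²; ⟨p²⟩ = −ħ² ∫ ψ*·ψ'' dx.
d/dx sin(nπx/L) = (nπ/L)·cos(nπx/L) and d²/dx² sin(nπx/L) = −(nπ/L)²·sin(nπx/L); on 0 ≤ x ≤ L, ∫sin²(nπx/L) dx = L/2 and ∫sin(nπx/L)·cos(nπx/L) dx = 0.
⟨p²⟩ = 3.5389.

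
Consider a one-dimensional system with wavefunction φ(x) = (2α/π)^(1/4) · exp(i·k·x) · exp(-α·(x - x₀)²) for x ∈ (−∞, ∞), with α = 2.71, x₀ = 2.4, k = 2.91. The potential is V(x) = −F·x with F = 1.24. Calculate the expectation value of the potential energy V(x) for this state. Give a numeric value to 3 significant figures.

-2.98

⟨V⟩ = ∫ V(x)·|φ|² dx.
Gaussian moments (u = x − x₀): ∫u^(2j)·e^(−2αu²) du = (2j−1)!!/(4α)^j · √(π/(2α)), odd powers integrate to 0; here √(π/(2α)) = 0.76133.
⟨V⟩ = -2.9760.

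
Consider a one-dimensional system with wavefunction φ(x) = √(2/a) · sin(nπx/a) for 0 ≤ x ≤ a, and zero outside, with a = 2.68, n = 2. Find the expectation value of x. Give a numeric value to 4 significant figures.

1.340

⟨x⟩ = ∫ x·|φ|² dx (integrals over the domain).
With sin²θ = (1 − cos2θ)/2 on 0 ≤ x ≤ a: ∫sin²(nπx/a) dx = a/2, ∫x·sin²(nπx/a) dx = a²/4, ∫x²·sin²(nπx/a) dx = a³·(1/6 − 1/(4n²π²)); higher powers xᵏ the same way, integrating xᵏ·cos(2nπx/a) by parts.
⟨x⟩ = 1.3400.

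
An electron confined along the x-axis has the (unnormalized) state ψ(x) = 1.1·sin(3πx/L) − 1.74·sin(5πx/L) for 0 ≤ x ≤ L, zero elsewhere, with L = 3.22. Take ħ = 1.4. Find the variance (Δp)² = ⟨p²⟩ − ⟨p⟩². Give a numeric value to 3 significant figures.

38.1

Compute ⟨p⟩ and ⟨p²⟩ separately; (Δp)² = ⟨p²⟩ − ⟨p⟩².
d²/dx² sin(jπx/L) = −(jπ/L)²·sin(jπx/L); on 0 ≤ x ≤ L, ∫sin²(jπx/L) dx = L/2 and ∫sin(jπx/L)·sin(lπx/L) dx = 0 for j ≠ l, so only diagonal terms survive in ∫|ψ|² and ∫ψ·ψ″; ∫ψ·ψ′ dx = [ψ²/2] between the walls = 0.
Normalization: ∫|ψ|² dx = 6.8225.
⟨p⟩ = 0.0000 and ⟨p²⟩ = 38.119.
(Δp)² = 38.119 − (0.0000)² = 38.119.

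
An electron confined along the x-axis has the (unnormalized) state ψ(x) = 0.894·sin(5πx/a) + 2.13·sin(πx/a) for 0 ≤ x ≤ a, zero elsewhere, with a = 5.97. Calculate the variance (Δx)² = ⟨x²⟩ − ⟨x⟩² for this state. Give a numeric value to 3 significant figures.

1.60

Compute ⟨x⟩ and ⟨x²⟩ separately, then (Δx)² = ⟨x²⟩ − ⟨x⟩².
On 0 ≤ x ≤ a (j ≠ l): ∫sin²(jπx/a) dx = a/2, ∫sin(jπx/a)·sin(lπx/a) dx = 0; diagonal moments ∫x·sin²(jπx/a) dx = a²/4, ∫x²·sin²(jπx/a) dx = a³·(1/6 − 1/(4j²π²)); cross terms ∫x·sin(jπx/a)·sin(lπx/a) dx = 0 for j + l even and −4jla²/(π²(j² − l²)²) for j + l odd, ∫x²·sin(jπx/a)·sin(lπx/a) dx = (−1)^(j+l)·4jla³/(π²(j² − l²)²); higher powers the same way via product-to-sum and parts.
Normalization: ∫|ψ|² dx = 15.928.
⟨x⟩ = 2.9850 and ⟨x²⟩ = 10.513.
(Δx)² = 10.513 − (2.9850)² = 1.6031.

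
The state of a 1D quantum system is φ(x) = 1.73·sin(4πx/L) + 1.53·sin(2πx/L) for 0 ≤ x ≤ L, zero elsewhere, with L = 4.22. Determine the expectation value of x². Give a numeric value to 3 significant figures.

6.60

⟨x²⟩ = ∫ x²·|φ|² dx / ∫|φ|² dx (integrals over the domain).
On 0 ≤ x ≤ L (j ≠ l): ∫sin²(jπx/L) dx = L/2, ∫sin(jπx/L)·sin(lπx/L) dx = 0; diagonal moments ∫x·sin²(jπx/L) dx = L²/4, ∫x²·sin²(jπx/L) dx = L³·(1/6 − 1/(4j²π²)); cross terms ∫x·sin(jπx/L)·sin(lπx/L) dx = 0 for j + l even and −4jlL²/(π²(j² − l²)²) for j + l odd, ∫x²·sin(jπx/L)·sin(lπx/L) dx = (−1)^(j+l)·4jlL³/(π²(j² − l²)²); higher powers the same way via product-to-sum and parts.
State is unnormalized: ∫|φ|² dx = 11.254, and ∫φ*·x²·φ dx = 74.295, so ⟨x²⟩ = 74.295 / 11.254.
⟨x²⟩ = 6.6014.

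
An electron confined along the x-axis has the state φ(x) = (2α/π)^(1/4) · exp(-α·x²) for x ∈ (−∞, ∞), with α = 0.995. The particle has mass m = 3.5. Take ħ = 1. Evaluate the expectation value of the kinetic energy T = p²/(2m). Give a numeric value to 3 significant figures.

0.142

T = −(ħ²/2m) d²/dx², so ⟨T⟩ = −(ħ²/2m) ∫ φ*·φ'' dx; with m = 3.5.
Gaussian moments: ∫x^(2j)·e^(−2αx²) dx = (2j−1)!!/(4α)^j · √(π/(2α)), odd powers integrate to 0; here √(π/(2α)) = 1.2565. Derivatives: d/dx e^(−αx²) = −2αx·e^(−αx²), d²/dx² e^(−αx²) = (4α²x² − 2α)·e^(−αx²).
⟨T⟩ = 0.14214.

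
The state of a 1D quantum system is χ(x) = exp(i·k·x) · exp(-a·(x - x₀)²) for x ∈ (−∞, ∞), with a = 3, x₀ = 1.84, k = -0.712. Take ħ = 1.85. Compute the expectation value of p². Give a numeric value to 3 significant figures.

p² χ = −ħ² d²χ/dx²; ⟨p²⟩ = −ħ² ∫ χ*·χ'' dx / ∫|χ|² dx.
Gaussian moments (u = x − x₀): ∫u^(2j)·e^(−2au²) du = (2j−1)!!/(4a)^j · √(π/(2a)), odd powers integrate to 0; here √(π/(2a)) = 0.72360. Derivatives: χ′ = (ik − 2au)·χ, χ″ = ((ik − 2au)² − 2a)·χ; the odd-in-u pieces drop out.
State is unnormalized: ∫|χ|² dx = 0.72360, and ∫χ*·(−ħ² χ'') dx = 8.6850, so ⟨p²⟩ = 8.6850 / 0.72360.
⟨p²⟩ = 12.003.

12.0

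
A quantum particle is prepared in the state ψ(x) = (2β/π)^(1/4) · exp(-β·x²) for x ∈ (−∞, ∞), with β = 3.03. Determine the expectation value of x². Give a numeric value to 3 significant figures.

0.0825

⟨x²⟩ = ∫ x²·|ψ|² dx (integrals over the domain).
Gaussian moments: ∫x^(2j)·e^(−2βx²) dx = (2j−1)!!/(4β)^j · √(π/(2β)), odd powers integrate to 0; here √(π/(2β)) = 0.72001.
⟨x²⟩ = 0.082508.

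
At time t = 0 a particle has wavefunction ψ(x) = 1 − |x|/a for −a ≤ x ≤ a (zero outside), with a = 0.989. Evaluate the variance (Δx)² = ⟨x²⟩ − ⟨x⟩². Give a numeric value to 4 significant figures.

0.09781

Compute ⟨x⟩ and ⟨x²⟩ separately, then (Δx)² = ⟨x²⟩ − ⟨x⟩².
ψ is even, so ∫ over [−a, a] = 2∫₀ᵃ with ψ = 1 − x/a there: ∫₀ᵃ (1 − x/a)² dx = a/3, ∫₀ᵃ x²(1 − x/a)² dx = a³/30, ∫₀ᵃ x⁴(1 − x/a)² dx = a⁵/105.
Normalization: ∫|ψ|² dx = 0.65933.
⟨x⟩ = 0.0000 and ⟨x²⟩ = 0.097812.
(Δx)² = 0.097812 − (0.0000)² = 0.097812.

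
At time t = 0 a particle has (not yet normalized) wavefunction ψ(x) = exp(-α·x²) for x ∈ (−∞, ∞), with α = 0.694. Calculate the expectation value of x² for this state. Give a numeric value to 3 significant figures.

0.360

⟨x²⟩ = ∫ x²·|ψ|² dx / ∫|ψ|² dx (integrals over the domain).
Gaussian moments: ∫x^(2j)·e^(−2αx²) dx = (2j−1)!!/(4α)^j · √(π/(2α)), odd powers integrate to 0; here √(π/(2α)) = 1.5045.
State is unnormalized: ∫|ψ|² dx = 1.5045, and ∫ψ*·x²·ψ dx = 0.54195, so ⟨x²⟩ = 0.54195 / 1.5045.
⟨x²⟩ = 0.36023.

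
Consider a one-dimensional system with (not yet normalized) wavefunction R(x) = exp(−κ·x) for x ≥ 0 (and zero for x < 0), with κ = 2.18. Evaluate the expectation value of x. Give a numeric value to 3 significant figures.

⟨x⟩ = ∫ x·|R|² dx / ∫|R|² dx (integrals over the domain).
Every integrand reduces to terms xʲ·e^(−2κx) on [0, ∞); use ∫₀^∞ xʲ·e^(−2κx) dx = j!/(2κ)^(j+1).
State is unnormalized: ∫|R|² dx = 0.22936, and ∫R*·x·R dx = 0.052605, so ⟨x⟩ = 0.052605 / 0.22936.
⟨x⟩ = 0.22936.

0.229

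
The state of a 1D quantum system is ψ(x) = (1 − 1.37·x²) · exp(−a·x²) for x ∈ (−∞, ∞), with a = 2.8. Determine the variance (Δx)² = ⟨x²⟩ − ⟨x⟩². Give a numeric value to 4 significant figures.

Compute ⟨x⟩ and ⟨x²⟩ separately, then (Δx)² = ⟨x²⟩ − ⟨x⟩².
Expand each integrand as polynomial × e^(−2ax²) and use ∫x^(2j)·e^(−2ax²) dx = (2j−1)!!/(4a)^j · √(π/(2a)), odd powers → 0; here √(π/(2a)) = 0.74900.
Normalization: ∫|ψ|² dx = 0.59938.
⟨x⟩ = 0.0000 and ⟨x²⟩ = 0.054728.
(Δx)² = 0.054728 − (0.0000)² = 0.054728.

0.05473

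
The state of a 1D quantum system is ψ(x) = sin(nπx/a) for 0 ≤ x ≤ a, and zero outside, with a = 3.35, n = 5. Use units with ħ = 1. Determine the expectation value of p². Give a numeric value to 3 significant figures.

p² ψ = −ħ² d²ψ/dx²; ⟨p²⟩ = −ħ² ∫ ψ*·ψ'' dx / ∫|ψ|² dx.
d/dx sin(nπx/a) = (nπ/a)·cos(nπx/a) and d²/dx² sin(nπx/a) = −(nπ/a)²·sin(nπx/a); on 0 ≤ x ≤ a, ∫sin²(nπx/a) dx = a/2 and ∫sin(nπx/a)·cos(nπx/a) dx = 0.
State is unnormalized: ∫|ψ|² dx = 1.6750, and ∫ψ*·(−ħ² ψ'') dx = 36.827, so ⟨p²⟩ = 36.827 / 1.6750.
⟨p²⟩ = 21.986.

22.0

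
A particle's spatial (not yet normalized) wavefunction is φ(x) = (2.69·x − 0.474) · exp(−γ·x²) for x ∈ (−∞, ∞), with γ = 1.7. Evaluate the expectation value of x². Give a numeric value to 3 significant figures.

⟨x²⟩ = ∫ x²·|φ|² dx / ∫|φ|² dx (integrals over the domain).
Expand each integrand as polynomial × e^(−2γx²) and use ∫x^(2j)·e^(−2γx²) dx = (2j−1)!!/(4γ)^j · √(π/(2γ)), odd powers → 0; here √(π/(2γ)) = 0.96125.
State is unnormalized: ∫|φ|² dx = 1.2389, and ∫φ*·x²·φ dx = 0.48304, so ⟨x²⟩ = 0.48304 / 1.2389.
⟨x²⟩ = 0.38990.

0.390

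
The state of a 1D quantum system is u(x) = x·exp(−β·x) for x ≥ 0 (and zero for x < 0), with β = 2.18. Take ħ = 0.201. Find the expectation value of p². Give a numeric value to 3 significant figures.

0.192

p² u = −ħ² d²u/dx²; ⟨p²⟩ = −ħ² ∫ u*·u'' dx / ∫|u|² dx.
Differentiate x·exp(−β·x) with the product rule; every integrand then reduces to terms xʲ·e^(−2βx) on [0, ∞), with ∫₀^∞ xʲ·e^(−2βx) dx = j!/(2β)^(j+1).
State is unnormalized: ∫|u|² dx = 0.024131, and ∫u*·(−ħ² u'') dx = 0.0046331, so ⟨p²⟩ = 0.0046331 / 0.024131.
⟨p²⟩ = 0.19200.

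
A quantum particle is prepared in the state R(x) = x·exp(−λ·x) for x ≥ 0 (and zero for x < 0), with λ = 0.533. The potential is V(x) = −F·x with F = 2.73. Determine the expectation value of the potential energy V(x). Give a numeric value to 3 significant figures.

-7.68

⟨V⟩ = ∫ V(x)·|R|² dx / ∫|R|² dx.
Every integrand reduces to terms xʲ·e^(−2λx) on [0, ∞); use ∫₀^∞ xʲ·e^(−2λx) dx = j!/(2λ)^(j+1).
State is unnormalized: ∫|R|² dx = 1.6510, and ∫R*·V(x)·R dx = -12.685, so ⟨V⟩ = -12.685 / 1.6510.
⟨V⟩ = -7.6829.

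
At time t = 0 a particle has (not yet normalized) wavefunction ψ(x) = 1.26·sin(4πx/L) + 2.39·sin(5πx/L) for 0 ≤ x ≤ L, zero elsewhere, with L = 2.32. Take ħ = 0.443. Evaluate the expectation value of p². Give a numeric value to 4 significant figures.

8.292

p² ψ = −ħ² d²ψ/dx²; ⟨p²⟩ = −ħ² ∫ ψ*·ψ'' dx / ∫|ψ|² dx.
d²/dx² sin(jπx/L) = −(jπ/L)²·sin(jπx/L); on 0 ≤ x ≤ L, ∫sin²(jπx/L) dx = L/2 and ∫sin(jπx/L)·sin(lπx/L) dx = 0 for j ≠ l, so only diagonal terms survive in ∫|ψ|² and ∫ψ·ψ″; ∫ψ·ψ′ dx = [ψ²/2] between the walls = 0.
State is unnormalized: ∫|ψ|² dx = 8.4677, and ∫ψ*·(−ħ² ψ'') dx = 70.214, so ⟨p²⟩ = 70.214 / 8.4677.
⟨p²⟩ = 8.2921.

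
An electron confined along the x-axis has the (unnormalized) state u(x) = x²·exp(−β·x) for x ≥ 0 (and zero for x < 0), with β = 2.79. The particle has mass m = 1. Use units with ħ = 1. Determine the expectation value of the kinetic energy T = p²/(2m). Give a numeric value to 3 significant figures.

T = −(ħ²/2m) d²/dx², so ⟨T⟩ = −(ħ²/2m) ∫ u*·u'' dx / ∫|u|² dx; with m = 1.
Differentiate x²·exp(−β·x) with the product rule; every integrand then reduces to terms xʲ·e^(−2βx) on [0, ∞), with ∫₀^∞ xʲ·e^(−2βx) dx = j!/(2β)^(j+1).
State is unnormalized: ∫|u|² dx = 0.0044365, and ∫u*·(−ħ²/2m · u'') dx = 0.0057557, so ⟨T⟩ = 0.0057557 / 0.0044365.
⟨T⟩ = 1.2974.

1.30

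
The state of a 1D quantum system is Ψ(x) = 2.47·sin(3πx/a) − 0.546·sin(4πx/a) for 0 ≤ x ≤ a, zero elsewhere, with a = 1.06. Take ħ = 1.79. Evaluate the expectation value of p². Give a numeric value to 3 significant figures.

p² Ψ = −ħ² d²Ψ/dx²; ⟨p²⟩ = −ħ² ∫ Ψ*·Ψ'' dx / ∫|Ψ|² dx.
d²/dx² sin(jπx/a) = −(jπ/a)²·sin(jπx/a); on 0 ≤ x ≤ a, ∫sin²(jπx/a) dx = a/2 and ∫sin(jπx/a)·sin(lπx/a) dx = 0 for j ≠ l, so only diagonal terms survive in ∫|Ψ|² and ∫Ψ·Ψ″; ∫Ψ·Ψ′ dx = [Ψ²/2] between the walls = 0.
State is unnormalized: ∫|Ψ|² dx = 3.3915, and ∫Ψ*·(−ħ² Ψ'') dx = 890.19, so ⟨p²⟩ = 890.19 / 3.3915.
⟨p²⟩ = 262.48.

262.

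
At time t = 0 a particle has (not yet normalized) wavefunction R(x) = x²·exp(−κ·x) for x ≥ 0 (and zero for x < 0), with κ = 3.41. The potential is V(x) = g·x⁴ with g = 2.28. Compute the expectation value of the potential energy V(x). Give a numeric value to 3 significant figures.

⟨V⟩ = ∫ V(x)·|R|² dx / ∫|R|² dx.
Every integrand reduces to terms xʲ·e^(−2κx) on [0, ∞); use ∫₀^∞ xʲ·e^(−2κx) dx = j!/(2κ)^(j+1).
State is unnormalized: ∫|R|² dx = 0.0016266, and ∫R*·V(x)·R dx = 0.0028800, so ⟨V⟩ = 0.0028800 / 0.0016266.
⟨V⟩ = 1.7705.

1.77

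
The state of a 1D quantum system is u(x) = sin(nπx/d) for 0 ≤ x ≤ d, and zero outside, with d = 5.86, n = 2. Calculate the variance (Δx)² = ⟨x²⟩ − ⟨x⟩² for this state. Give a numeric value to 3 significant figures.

2.43

Compute ⟨x⟩ and ⟨x²⟩ separately, then (Δx)² = ⟨x²⟩ − ⟨x⟩².
With sin²θ = (1 − cos2θ)/2 on 0 ≤ x ≤ d: ∫sin²(nπx/d) dx = d/2, ∫x·sin²(nπx/d) dx = d²/4, ∫x²·sin²(nπx/d) dx = d³·(1/6 − 1/(4n²π²)); higher powers xᵏ the same way, integrating xᵏ·cos(2nπx/d) by parts.
Normalization: ∫|u|² dx = 2.9300.
⟨x⟩ = 2.9300 and ⟨x²⟩ = 11.012.
(Δx)² = 11.012 − (2.9300)² = 2.4267.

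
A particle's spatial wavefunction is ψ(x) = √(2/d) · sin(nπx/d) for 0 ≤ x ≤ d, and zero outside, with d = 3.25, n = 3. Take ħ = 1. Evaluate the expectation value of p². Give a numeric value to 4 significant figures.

p² ψ = −ħ² d²ψ/dx²; ⟨p²⟩ = −ħ² ∫ ψ*·ψ'' dx.
d/dx sin(nπx/d) = (nπ/d)·cos(nπx/d) and d²/dx² sin(nπx/d) = −(nπ/d)²·sin(nπx/d); on 0 ≤ x ≤ d, ∫sin²(nπx/d) dx = d/2 and ∫sin(nπx/d)·cos(nπx/d) dx = 0.
⟨p²⟩ = 8.4096.

8.410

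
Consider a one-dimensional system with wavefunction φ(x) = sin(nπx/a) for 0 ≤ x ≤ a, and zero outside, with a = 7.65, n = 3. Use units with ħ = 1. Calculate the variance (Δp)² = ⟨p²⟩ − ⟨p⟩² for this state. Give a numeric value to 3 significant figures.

Compute ⟨p⟩ and ⟨p²⟩ separately; (Δp)² = ⟨p²⟩ − ⟨p⟩².
d/dx sin(nπx/a) = (nπ/a)·cos(nπx/a) and d²/dx² sin(nπx/a) = −(nπ/a)²·sin(nπx/a); on 0 ≤ x ≤ a, ∫sin²(nπx/a) dx = a/2 and ∫sin(nπx/a)·cos(nπx/a) dx = 0.
Normalization: ∫|φ|² dx = 3.8250.
⟨p⟩ = 0.0000 and ⟨p²⟩ = 1.5178.
(Δp)² = 1.5178 − (0.0000)² = 1.5178.

1.52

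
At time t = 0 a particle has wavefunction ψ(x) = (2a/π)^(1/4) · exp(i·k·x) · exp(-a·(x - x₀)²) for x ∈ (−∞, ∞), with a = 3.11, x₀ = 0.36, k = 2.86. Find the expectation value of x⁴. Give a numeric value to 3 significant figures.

⟨x⁴⟩ = ∫ x⁴·|ψ|² dx (integrals over the domain).
Gaussian moments (u = x − x₀): ∫u^(2j)·e^(−2au²) du = (2j−1)!!/(4a)^j · √(π/(2a)), odd powers integrate to 0; here √(π/(2a)) = 0.71069.
⟨x⁴⟩ = 0.098690.

0.0987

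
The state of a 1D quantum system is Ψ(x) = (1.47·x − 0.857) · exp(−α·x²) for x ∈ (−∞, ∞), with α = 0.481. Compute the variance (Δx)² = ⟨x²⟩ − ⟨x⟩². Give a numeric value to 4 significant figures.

0.6513

Compute ⟨x⟩ and ⟨x²⟩ separately, then (Δx)² = ⟨x²⟩ − ⟨x⟩².
Expand each integrand as polynomial × e^(−2αx²) and use ∫x^(2j)·e^(−2αx²) dx = (2j−1)!!/(4α)^j · √(π/(2α)), odd powers → 0; here √(π/(2α)) = 1.8071.
Normalization: ∫|Ψ|² dx = 3.3569.
⟨x⟩ = -0.70498 and ⟨x²⟩ = 1.1483.
(Δx)² = 1.1483 − (-0.70498)² = 0.65126.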